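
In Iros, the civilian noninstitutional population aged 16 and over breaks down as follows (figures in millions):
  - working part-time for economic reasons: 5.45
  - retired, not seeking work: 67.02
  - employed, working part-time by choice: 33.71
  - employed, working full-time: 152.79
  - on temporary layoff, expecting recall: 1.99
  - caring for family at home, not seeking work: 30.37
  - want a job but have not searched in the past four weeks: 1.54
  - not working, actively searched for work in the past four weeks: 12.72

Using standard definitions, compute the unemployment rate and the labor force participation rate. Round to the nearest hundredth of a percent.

Employed = 5.45 + 33.71 + 152.79 = 191.95 million (anyone who worked, including part-time for economic reasons, counts as employed).
Unemployed = 1.99 + 12.72 = 14.71 million (jobless and actively searching, or on temporary layoff).
Labor force = 191.95 + 14.71 = 206.66 million.
Not in labor force = 67.02 + 30.37 + 1.54 = 98.93 million (those not working and not actively searching are outside the labor force — including those who want a job but have given up searching).
Civilian working-age population = 206.66 + 98.93 = 305.59 million.
Unemployment rate = 14.71 / 206.66 = 7.12%.
Labor force participation rate = 206.66 / 305.59 = 67.63%.

Unemployment rate ≈ 7.12%; labor force participation rate ≈ 67.63%.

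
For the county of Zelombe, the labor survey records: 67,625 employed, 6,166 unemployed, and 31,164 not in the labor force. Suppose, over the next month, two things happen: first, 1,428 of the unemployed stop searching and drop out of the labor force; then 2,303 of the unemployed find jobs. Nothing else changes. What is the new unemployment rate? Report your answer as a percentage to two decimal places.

Initially, labor force = 67,625 + 6,166 = 73,791, so u = 6,166/73,791 = 8.36%.
After the first change, unemployed and labor force both fall by 1,428 → E = 67,625, U = 4,738, labor force = 72,363.
After the second change, unemployed falls and employed rises by 2,303; labor force unchanged → E = 69,928, U = 2,435, labor force = 72,363.
New unemployment rate = 2,435 / 72,363 = 3.36%.

New unemployment rate ≈ 3.36%.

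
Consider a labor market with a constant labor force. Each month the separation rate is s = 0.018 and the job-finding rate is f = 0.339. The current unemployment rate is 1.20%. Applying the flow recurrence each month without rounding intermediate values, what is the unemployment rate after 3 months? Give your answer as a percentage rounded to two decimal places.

With a fixed labor force, u_{t+1} = u_t + s·(1−u_t) − f·u_t = u_t·(1−s−f) + s.
Here 1−s−f = 0.643 and s = 0.018.
u_1 = 0.012000 × 0.643 + 0.018 = 0.025716.
u_2 = 0.025716 × 0.643 + 0.018 = 0.034535.
u_3 = 0.034535 × 0.643 + 0.018 = 0.040206.

Unemployment rate after three months ≈ 4.02%.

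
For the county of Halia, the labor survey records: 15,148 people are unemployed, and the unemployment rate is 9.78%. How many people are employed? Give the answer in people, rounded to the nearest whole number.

About 139,740 are employed.

Labor force = U / u = 15,148 / 0.0978 ≈ 154,888.
Employed = labor force − unemployed = 154,888 − 15,148 = 139,740.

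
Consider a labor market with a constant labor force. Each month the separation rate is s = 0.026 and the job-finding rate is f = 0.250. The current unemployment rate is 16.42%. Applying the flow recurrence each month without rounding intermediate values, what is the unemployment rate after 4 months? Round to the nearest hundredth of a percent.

Unemployment rate after four months ≈ 11.34%.

With a fixed labor force, u_{t+1} = u_t + s·(1−u_t) − f·u_t = u_t·(1−s−f) + s.
Here 1−s−f = 0.724 and s = 0.026.
u_1 = 0.164200 × 0.724 + 0.026 = 0.144881.
u_2 = 0.144881 × 0.724 + 0.026 = 0.130894.
u_3 = 0.130894 × 0.724 + 0.026 = 0.120767.
u_4 = 0.120767 × 0.724 + 0.026 = 0.113435.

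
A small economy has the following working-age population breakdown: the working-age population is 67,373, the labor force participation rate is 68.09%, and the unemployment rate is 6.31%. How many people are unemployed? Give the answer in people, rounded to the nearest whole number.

Labor force = 0.6809 × 67,373 = 45,874.
Unemployed = 0.0631 × 45,874 ≈ 2,895.

About 2,895 are unemployed.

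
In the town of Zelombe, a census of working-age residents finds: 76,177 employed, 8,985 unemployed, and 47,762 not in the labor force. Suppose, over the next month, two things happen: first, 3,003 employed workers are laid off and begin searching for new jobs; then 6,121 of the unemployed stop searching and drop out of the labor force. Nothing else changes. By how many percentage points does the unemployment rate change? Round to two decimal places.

Initially, labor force = 76,177 + 8,985 = 85,162, so u = 8,985/85,162 = 10.55%.
After the first change, employed falls and unemployed rises by 3,003; labor force unchanged → E = 73,174, U = 11,988, labor force = 85,162.
After the second change, unemployed and labor force both fall by 6,121 → E = 73,174, U = 5,867, labor force = 79,041.
New unemployment rate = 5,867 / 79,041 = 7.42%.
Change = 7.42% − 10.55% = −3.13 percentage points.

The unemployment rate changes by −3.13 percentage points.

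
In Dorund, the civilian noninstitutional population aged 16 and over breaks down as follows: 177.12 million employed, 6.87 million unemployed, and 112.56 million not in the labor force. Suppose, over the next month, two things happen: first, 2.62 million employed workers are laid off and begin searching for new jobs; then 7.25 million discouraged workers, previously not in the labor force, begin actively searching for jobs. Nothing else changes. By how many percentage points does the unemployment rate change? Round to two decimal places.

The unemployment rate changes by +5.02 percentage points.

Initially, labor force = 177.12 + 6.87 = 183.99 million, so u = 6.87/183.99 = 3.73%.
After the first change, employed falls and unemployed rises by 2.62; labor force unchanged → E = 174.50, U = 9.49, labor force = 183.99 million.
After the second change, unemployed and labor force both rise by 7.25 → E = 174.50, U = 16.74, labor force = 191.24 million.
New unemployment rate = 16.74 / 191.24 = 8.75%.
Change = 8.75% − 3.73% = +5.02 percentage points.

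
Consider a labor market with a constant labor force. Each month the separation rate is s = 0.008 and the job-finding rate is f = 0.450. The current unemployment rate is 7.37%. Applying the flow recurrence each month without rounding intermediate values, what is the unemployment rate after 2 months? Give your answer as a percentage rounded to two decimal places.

With a fixed labor force, u_{t+1} = u_t + s·(1−u_t) − f·u_t = u_t·(1−s−f) + s.
Here 1−s−f = 0.542 and s = 0.008.
u_1 = 0.073700 × 0.542 + 0.008 = 0.047945.
u_2 = 0.047945 × 0.542 + 0.008 = 0.033986.

Unemployment rate after two months ≈ 3.40%.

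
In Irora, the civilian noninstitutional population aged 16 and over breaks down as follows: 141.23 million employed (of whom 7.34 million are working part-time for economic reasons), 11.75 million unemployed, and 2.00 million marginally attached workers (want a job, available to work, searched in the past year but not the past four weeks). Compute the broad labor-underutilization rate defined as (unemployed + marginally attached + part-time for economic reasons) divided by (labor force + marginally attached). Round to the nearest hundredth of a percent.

Labor force = 141.23 + 11.75 = 152.98 million.
Numerator = 11.75 + 2.00 + 7.34 = 21.09 million.
Denominator = 152.98 + 2.00 = 154.98 million.
Broad rate = 21.09 / 154.98 = 13.61%.

Broad underutilization rate ≈ 13.61%.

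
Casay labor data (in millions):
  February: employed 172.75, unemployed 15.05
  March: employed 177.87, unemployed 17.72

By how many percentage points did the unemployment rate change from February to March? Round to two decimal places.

February: labor force = 172.75 + 15.05 = 187.80; u = 15.05/187.80 = 8.01%.
March: labor force = 177.87 + 17.72 = 195.59; u = 17.72/195.59 = 9.06%.
Change = 9.06% − 8.01% = +1.05 pp.

The unemployment rate changed by +1.05 percentage points.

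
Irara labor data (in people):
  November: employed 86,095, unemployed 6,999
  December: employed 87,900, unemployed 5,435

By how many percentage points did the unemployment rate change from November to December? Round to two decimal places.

November: labor force = 86,095 + 6,999 = 93,094; u = 6,999/93,094 = 7.52%.
December: labor force = 87,900 + 5,435 = 93,335; u = 5,435/93,335 = 5.82%.
Change = 5.82% − 7.52% = −1.70 pp.

The unemployment rate changed by −1.70 percentage points.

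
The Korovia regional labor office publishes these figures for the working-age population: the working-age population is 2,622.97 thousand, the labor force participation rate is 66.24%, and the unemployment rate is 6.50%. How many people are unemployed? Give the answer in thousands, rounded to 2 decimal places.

Labor force = 0.6624 × 2,622.97 = 1,737.46 thousand.
Unemployed = 0.0650 × 1,737.46 ≈ 112.93 thousand.

About 112.93 thousand are unemployed.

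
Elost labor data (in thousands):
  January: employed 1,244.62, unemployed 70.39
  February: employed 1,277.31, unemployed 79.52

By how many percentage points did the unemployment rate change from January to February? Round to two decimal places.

The unemployment rate changed by +0.51 percentage points.

January: labor force = 1,244.62 + 70.39 = 1,315.01; u = 70.39/1,315.01 = 5.35%.
February: labor force = 1,277.31 + 79.52 = 1,356.83; u = 79.52/1,356.83 = 5.86%.
Change = 5.86% − 5.35% = +0.51 pp.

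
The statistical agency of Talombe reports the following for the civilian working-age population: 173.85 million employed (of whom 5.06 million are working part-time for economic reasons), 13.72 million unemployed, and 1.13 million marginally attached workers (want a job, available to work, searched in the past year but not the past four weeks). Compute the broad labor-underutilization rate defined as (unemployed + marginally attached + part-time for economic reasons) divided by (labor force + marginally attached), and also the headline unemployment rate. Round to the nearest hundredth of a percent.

Broad underutilization rate ≈ 10.55%; headline unemployment rate ≈ 7.31%.

Labor force = 173.85 + 13.72 = 187.57 million.
Numerator = 13.72 + 1.13 + 5.06 = 19.91 million.
Denominator = 187.57 + 1.13 = 188.70 million.
Broad rate = 19.91 / 188.70 = 10.55%.
Headline unemployment rate = 13.72 / 187.57 = 7.31%.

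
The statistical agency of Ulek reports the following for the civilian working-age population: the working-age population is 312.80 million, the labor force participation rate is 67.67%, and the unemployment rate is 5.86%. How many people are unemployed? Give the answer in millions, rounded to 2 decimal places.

About 12.40 million are unemployed.

Labor force = 0.6767 × 312.80 = 211.67 million.
Unemployed = 0.0586 × 211.67 ≈ 12.40 million.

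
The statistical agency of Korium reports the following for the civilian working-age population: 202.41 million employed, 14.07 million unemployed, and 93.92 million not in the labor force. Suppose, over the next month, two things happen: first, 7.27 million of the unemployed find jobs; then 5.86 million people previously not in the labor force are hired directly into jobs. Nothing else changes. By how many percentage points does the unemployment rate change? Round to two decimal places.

Initially, labor force = 202.41 + 14.07 = 216.48 million, so u = 14.07/216.48 = 6.50%.
After the first change, unemployed falls and employed rises by 7.27; labor force unchanged → E = 209.68, U = 6.80, labor force = 216.48 million.
After the second change, employed and labor force both rise by 5.86; unemployed unchanged → E = 215.54, U = 6.80, labor force = 222.34 million.
New unemployment rate = 6.80 / 222.34 = 3.06%.
Change = 3.06% − 6.50% = −3.44 percentage points.

The unemployment rate changes by −3.44 percentage points.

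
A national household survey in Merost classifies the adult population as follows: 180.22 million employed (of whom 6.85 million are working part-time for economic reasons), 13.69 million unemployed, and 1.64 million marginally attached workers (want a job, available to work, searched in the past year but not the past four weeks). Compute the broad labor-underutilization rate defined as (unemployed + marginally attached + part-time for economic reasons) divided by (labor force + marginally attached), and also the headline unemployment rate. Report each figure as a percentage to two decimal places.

Labor force = 180.22 + 13.69 = 193.91 million.
Numerator = 13.69 + 1.64 + 6.85 = 22.18 million.
Denominator = 193.91 + 1.64 = 195.55 million.
Broad rate = 22.18 / 195.55 = 11.34%.
Headline unemployment rate = 13.69 / 193.91 = 7.06%.

Broad underutilization rate ≈ 11.34%; headline unemployment rate ≈ 7.06%.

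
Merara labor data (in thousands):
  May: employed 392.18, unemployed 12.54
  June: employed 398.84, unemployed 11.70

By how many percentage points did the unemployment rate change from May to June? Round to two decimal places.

May: labor force = 392.18 + 12.54 = 404.72; u = 12.54/404.72 = 3.10%.
June: labor force = 398.84 + 11.70 = 410.54; u = 11.70/410.54 = 2.85%.
Change = 2.85% − 3.10% = −0.25 pp.

The unemployment rate changed by −0.25 percentage points.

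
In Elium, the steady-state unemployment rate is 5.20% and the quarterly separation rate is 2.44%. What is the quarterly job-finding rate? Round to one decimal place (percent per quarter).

From u* = s/(s+f): f = s·(1−u)/u.
f = 2.44 × (1 − 0.0520) / 0.0520 = 2.3131 / 0.0520 ≈ 44.5% per quarter.

Job-finding rate ≈ 44.5% per quarter.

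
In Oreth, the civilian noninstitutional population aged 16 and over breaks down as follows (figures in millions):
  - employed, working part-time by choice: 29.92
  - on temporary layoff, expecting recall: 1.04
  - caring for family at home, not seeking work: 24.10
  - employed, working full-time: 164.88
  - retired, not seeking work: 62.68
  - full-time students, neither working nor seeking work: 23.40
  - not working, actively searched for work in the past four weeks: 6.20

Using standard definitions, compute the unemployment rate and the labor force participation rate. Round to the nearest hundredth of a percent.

Unemployment rate ≈ 3.58%; labor force participation rate ≈ 64.71%.

Employed = 29.92 + 164.88 = 194.80 million.
Unemployed = 1.04 + 6.20 = 7.24 million (jobless and actively searching, or on temporary layoff).
Labor force = 194.80 + 7.24 = 202.04 million.
Not in labor force = 24.10 + 62.68 + 23.40 = 110.18 million (those not working and not actively searching are outside the labor force).
Civilian working-age population = 202.04 + 110.18 = 312.22 million.
Unemployment rate = 7.24 / 202.04 = 3.58%.
Labor force participation rate = 202.04 / 312.22 = 64.71%.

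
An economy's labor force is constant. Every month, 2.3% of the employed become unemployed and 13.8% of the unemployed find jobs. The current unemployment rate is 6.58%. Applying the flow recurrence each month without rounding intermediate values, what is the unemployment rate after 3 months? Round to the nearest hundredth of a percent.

Unemployment rate after three months ≈ 9.73%.

With a fixed labor force, u_{t+1} = u_t + s·(1−u_t) − f·u_t = u_t·(1−s−f) + s.
Here 1−s−f = 0.839 and s = 0.023.
u_1 = 0.065800 × 0.839 + 0.023 = 0.078206.
u_2 = 0.078206 × 0.839 + 0.023 = 0.088615.
u_3 = 0.088615 × 0.839 + 0.023 = 0.097348.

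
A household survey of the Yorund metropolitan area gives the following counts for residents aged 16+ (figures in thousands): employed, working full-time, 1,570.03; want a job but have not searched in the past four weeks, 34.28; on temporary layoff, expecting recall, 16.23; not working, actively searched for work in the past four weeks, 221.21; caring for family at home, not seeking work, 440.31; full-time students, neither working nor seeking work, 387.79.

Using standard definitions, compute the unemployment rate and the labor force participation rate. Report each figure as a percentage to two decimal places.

Unemployment rate ≈ 13.14%; labor force participation rate ≈ 67.70%.

Employed = 1,570.03 thousand.
Unemployed = 16.23 + 221.21 = 237.44 thousand (jobless and actively searching, or on temporary layoff).
Labor force = 1,570.03 + 237.44 = 1,807.47 thousand.
Not in labor force = 34.28 + 440.31 + 387.79 = 862.38 thousand (those not working and not actively searching are outside the labor force — including those who want a job but have given up searching).
Civilian working-age population = 1,807.47 + 862.38 = 2,669.85 thousand.
Unemployment rate = 237.44 / 1,807.47 = 13.14%.
Labor force participation rate = 1,807.47 / 2,669.85 = 67.70%.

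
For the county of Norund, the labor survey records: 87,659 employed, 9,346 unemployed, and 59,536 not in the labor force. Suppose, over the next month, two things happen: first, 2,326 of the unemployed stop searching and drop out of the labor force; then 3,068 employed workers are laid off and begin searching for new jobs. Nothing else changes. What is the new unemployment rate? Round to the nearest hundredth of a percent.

New unemployment rate ≈ 10.65%.

Initially, labor force = 87,659 + 9,346 = 97,005, so u = 9,346/97,005 = 9.63%.
After the first change, unemployed and labor force both fall by 2,326 → E = 87,659, U = 7,020, labor force = 94,679.
After the second change, employed falls and unemployed rises by 3,068; labor force unchanged → E = 84,591, U = 10,088, labor force = 94,679.
New unemployment rate = 10,088 / 94,679 = 10.65%.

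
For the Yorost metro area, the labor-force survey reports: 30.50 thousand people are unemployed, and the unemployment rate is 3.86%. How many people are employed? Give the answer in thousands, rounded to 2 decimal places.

Labor force = U / u = 30.50 / 0.0386 ≈ 790.16 thousand.
Employed = labor force − unemployed = 790.16 − 30.50 = 759.66 thousand.

About 759.66 thousand are employed.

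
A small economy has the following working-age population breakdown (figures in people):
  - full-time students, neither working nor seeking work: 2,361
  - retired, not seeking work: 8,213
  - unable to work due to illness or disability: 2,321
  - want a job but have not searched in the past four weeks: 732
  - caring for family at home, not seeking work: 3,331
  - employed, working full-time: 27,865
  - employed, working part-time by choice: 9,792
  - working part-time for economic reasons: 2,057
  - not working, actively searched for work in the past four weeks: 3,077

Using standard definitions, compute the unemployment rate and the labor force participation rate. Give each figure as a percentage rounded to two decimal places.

Employed = 27,865 + 9,792 + 2,057 = 39,714 (anyone who worked, including part-time for economic reasons, counts as employed).
Unemployed = 3,077.
Labor force = 39,714 + 3,077 = 42,791.
Not in labor force = 2,361 + 8,213 + 2,321 + 732 + 3,331 = 16,958 (those not working and not actively searching are outside the labor force — including those who want a job but have given up searching).
Civilian working-age population = 42,791 + 16,958 = 59,749.
Unemployment rate = 3,077 / 42,791 = 7.19%.
Labor force participation rate = 42,791 / 59,749 = 71.62%.

Unemployment rate ≈ 7.19%; labor force participation rate ≈ 71.62%.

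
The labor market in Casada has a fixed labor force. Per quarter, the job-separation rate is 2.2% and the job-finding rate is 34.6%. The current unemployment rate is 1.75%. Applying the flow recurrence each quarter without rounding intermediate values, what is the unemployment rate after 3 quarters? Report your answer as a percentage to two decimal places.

Unemployment rate after three quarters ≈ 4.91%.

With a fixed labor force, u_{t+1} = u_t + s·(1−u_t) − f·u_t = u_t·(1−s−f) + s.
Here 1−s−f = 0.632 and s = 0.022.
u_1 = 0.017500 × 0.632 + 0.022 = 0.033060.
u_2 = 0.033060 × 0.632 + 0.022 = 0.042894.
u_3 = 0.042894 × 0.632 + 0.022 = 0.049109.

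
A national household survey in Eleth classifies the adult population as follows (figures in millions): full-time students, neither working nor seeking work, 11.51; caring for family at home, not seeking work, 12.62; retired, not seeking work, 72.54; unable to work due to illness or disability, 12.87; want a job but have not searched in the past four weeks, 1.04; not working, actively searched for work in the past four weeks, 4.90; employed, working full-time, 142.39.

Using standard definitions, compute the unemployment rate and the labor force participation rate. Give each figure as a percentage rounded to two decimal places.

Employed = 142.39 million.
Unemployed = 4.90 million.
Labor force = 142.39 + 4.90 = 147.29 million.
Not in labor force = 11.51 + 12.62 + 72.54 + 12.87 + 1.04 = 110.58 million (those not working and not actively searching are outside the labor force — including those who want a job but have given up searching).
Civilian working-age population = 147.29 + 110.58 = 257.87 million.
Unemployment rate = 4.90 / 147.29 = 3.33%.
Labor force participation rate = 147.29 / 257.87 = 57.12%.

Unemployment rate ≈ 3.33%; labor force participation rate ≈ 57.12%.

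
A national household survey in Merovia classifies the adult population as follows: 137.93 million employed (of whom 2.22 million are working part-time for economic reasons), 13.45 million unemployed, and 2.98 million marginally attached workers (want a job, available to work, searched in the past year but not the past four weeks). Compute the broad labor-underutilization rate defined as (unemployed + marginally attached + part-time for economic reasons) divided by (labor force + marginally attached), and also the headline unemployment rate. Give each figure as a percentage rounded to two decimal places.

Labor force = 137.93 + 13.45 = 151.38 million.
Numerator = 13.45 + 2.98 + 2.22 = 18.65 million.
Denominator = 151.38 + 2.98 = 154.36 million.
Broad rate = 18.65 / 154.36 = 12.08%.
Headline unemployment rate = 13.45 / 151.38 = 8.88%.

Broad underutilization rate ≈ 12.08%; headline unemployment rate ≈ 8.88%.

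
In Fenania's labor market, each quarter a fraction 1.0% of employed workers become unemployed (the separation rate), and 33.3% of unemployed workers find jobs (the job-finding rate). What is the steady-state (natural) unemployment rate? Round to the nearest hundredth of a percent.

At steady state the flows balance: s·E = f·U, so U/(E+U) = s/(s+f).
u* = 1.0 / (1.0 + 33.3) = 1.0 / 34.30 = 2.92%.

Steady-state unemployment rate ≈ 2.92%.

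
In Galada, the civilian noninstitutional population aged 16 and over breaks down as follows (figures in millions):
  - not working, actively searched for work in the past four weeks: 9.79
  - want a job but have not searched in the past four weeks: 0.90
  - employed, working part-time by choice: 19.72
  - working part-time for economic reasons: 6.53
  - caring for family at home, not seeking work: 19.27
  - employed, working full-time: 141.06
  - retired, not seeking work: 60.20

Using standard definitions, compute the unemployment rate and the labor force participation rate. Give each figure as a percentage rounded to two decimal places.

Unemployment rate ≈ 5.53%; labor force participation rate ≈ 68.78%.

Employed = 19.72 + 6.53 + 141.06 = 167.31 million (anyone who worked, including part-time for economic reasons, counts as employed).
Unemployed = 9.79 million.
Labor force = 167.31 + 9.79 = 177.10 million.
Not in labor force = 0.90 + 19.27 + 60.20 = 80.37 million (those not working and not actively searching are outside the labor force — including those who want a job but have given up searching).
Civilian working-age population = 177.10 + 80.37 = 257.47 million.
Unemployment rate = 9.79 / 177.10 = 5.53%.
Labor force participation rate = 177.10 / 257.47 = 68.78%.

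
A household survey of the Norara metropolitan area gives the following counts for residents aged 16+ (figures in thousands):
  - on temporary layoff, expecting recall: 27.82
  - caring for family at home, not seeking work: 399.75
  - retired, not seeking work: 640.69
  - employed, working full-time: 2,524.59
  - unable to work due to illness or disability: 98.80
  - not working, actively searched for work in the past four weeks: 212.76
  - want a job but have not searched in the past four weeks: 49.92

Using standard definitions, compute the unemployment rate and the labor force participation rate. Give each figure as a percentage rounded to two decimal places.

Employed = 2,524.59 thousand.
Unemployed = 27.82 + 212.76 = 240.58 thousand (jobless and actively searching, or on temporary layoff).
Labor force = 2,524.59 + 240.58 = 2,765.17 thousand.
Not in labor force = 399.75 + 640.69 + 98.80 + 49.92 = 1,189.16 thousand (those not working and not actively searching are outside the labor force — including those who want a job but have given up searching).
Civilian working-age population = 2,765.17 + 1,189.16 = 3,954.33 thousand.
Unemployment rate = 240.58 / 2,765.17 = 8.70%.
Labor force participation rate = 2,765.17 / 3,954.33 = 69.93%.

Unemployment rate ≈ 8.70%; labor force participation rate ≈ 69.93%.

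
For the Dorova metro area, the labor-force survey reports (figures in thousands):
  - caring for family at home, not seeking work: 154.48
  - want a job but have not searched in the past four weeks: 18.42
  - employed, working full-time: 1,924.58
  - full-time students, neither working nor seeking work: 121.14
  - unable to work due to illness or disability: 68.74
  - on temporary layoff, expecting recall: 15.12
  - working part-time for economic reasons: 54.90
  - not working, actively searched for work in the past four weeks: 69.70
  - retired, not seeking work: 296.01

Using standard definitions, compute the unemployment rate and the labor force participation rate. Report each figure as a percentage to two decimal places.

Unemployment rate ≈ 4.11%; labor force participation rate ≈ 75.81%.

Employed = 1,924.58 + 54.90 = 1,979.48 thousand (anyone who worked, including part-time for economic reasons, counts as employed).
Unemployed = 15.12 + 69.70 = 84.82 thousand (jobless and actively searching, or on temporary layoff).
Labor force = 1,979.48 + 84.82 = 2,064.30 thousand.
Not in labor force = 154.48 + 18.42 + 121.14 + 68.74 + 296.01 = 658.79 thousand (those not working and not actively searching are outside the labor force — including those who want a job but have given up searching).
Civilian working-age population = 2,064.30 + 658.79 = 2,723.09 thousand.
Unemployment rate = 84.82 / 2,064.30 = 4.11%.
Labor force participation rate = 2,064.30 / 2,723.09 = 75.81%.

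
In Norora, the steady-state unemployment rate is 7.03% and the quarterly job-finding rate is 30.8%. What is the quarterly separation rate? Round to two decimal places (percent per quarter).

Separation rate ≈ 2.33% per quarter.

From u* = s/(s+f): s = u·f/(1−u).
s = 0.0703 × 30.8 / (1 − 0.0703) = 2.1652 / 0.9297 ≈ 2.33% per quarter.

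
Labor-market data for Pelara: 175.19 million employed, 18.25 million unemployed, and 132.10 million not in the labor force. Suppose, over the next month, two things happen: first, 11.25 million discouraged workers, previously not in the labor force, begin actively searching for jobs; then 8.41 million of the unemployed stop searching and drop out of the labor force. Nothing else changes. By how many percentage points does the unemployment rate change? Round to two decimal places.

The unemployment rate changes by +1.31 percentage points.

Initially, labor force = 175.19 + 18.25 = 193.44 million, so u = 18.25/193.44 = 9.43%.
After the first change, unemployed and labor force both rise by 11.25 → E = 175.19, U = 29.50, labor force = 204.69 million.
After the second change, unemployed and labor force both fall by 8.41 → E = 175.19, U = 21.09, labor force = 196.28 million.
New unemployment rate = 21.09 / 196.28 = 10.74%.
Change = 10.74% − 9.43% = +1.31 percentage points.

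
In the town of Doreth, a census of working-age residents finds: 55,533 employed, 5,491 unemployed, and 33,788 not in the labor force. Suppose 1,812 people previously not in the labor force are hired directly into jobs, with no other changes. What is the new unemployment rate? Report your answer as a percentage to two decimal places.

Initially, labor force = 55,533 + 5,491 = 61,024, so u = 5,491/61,024 = 9.00%.
After the change, employed and labor force both rise by 1,812; unemployed unchanged → E = 57,345, U = 5,491, labor force = 62,836.
New unemployment rate = 5,491 / 62,836 = 8.74%.

New unemployment rate ≈ 8.74%.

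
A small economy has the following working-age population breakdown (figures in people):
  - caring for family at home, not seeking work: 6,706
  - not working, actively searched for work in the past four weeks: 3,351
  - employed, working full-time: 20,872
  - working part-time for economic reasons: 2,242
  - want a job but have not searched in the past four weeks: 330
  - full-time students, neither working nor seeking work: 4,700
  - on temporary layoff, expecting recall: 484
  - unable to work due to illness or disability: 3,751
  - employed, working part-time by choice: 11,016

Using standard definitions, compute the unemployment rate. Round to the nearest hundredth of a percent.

Employed = 20,872 + 2,242 + 11,016 = 34,130 (anyone who worked, including part-time for economic reasons, counts as employed).
Unemployed = 3,351 + 484 = 3,835 (jobless and actively searching, or on temporary layoff).
Labor force = 34,130 + 3,835 = 37,965.
Unemployment rate = 3,835 / 37,965 = 10.10%.

Unemployment rate ≈ 10.10%.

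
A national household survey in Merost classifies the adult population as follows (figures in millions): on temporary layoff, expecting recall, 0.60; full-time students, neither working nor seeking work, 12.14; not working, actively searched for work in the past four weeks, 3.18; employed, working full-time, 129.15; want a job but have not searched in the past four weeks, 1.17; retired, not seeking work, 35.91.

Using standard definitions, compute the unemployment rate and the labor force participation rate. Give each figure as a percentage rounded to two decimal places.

Employed = 129.15 million.
Unemployed = 0.60 + 3.18 = 3.78 million (jobless and actively searching, or on temporary layoff).
Labor force = 129.15 + 3.78 = 132.93 million.
Not in labor force = 12.14 + 1.17 + 35.91 = 49.22 million (those not working and not actively searching are outside the labor force — including those who want a job but have given up searching).
Civilian working-age population = 132.93 + 49.22 = 182.15 million.
Unemployment rate = 3.78 / 132.93 = 2.84%.
Labor force participation rate = 132.93 / 182.15 = 72.98%.

Unemployment rate ≈ 2.84%; labor force participation rate ≈ 72.98%.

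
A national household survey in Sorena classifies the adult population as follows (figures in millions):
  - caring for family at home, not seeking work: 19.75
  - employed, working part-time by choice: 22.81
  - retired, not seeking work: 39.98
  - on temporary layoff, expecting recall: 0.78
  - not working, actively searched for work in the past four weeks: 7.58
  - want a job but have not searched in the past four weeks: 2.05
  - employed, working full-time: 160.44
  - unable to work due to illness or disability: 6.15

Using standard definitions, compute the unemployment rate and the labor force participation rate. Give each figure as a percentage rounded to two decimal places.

Employed = 22.81 + 160.44 = 183.25 million.
Unemployed = 0.78 + 7.58 = 8.36 million (jobless and actively searching, or on temporary layoff).
Labor force = 183.25 + 8.36 = 191.61 million.
Not in labor force = 19.75 + 39.98 + 2.05 + 6.15 = 67.93 million (those not working and not actively searching are outside the labor force — including those who want a job but have given up searching).
Civilian working-age population = 191.61 + 67.93 = 259.54 million.
Unemployment rate = 8.36 / 191.61 = 4.36%.
Labor force participation rate = 191.61 / 259.54 = 73.83%.

Unemployment rate ≈ 4.36%; labor force participation rate ≈ 73.83%.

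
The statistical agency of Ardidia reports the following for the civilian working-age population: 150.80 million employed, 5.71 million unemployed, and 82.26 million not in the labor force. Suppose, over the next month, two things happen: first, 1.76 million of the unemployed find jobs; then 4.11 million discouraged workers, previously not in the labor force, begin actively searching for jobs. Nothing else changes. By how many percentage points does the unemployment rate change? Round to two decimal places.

Initially, labor force = 150.80 + 5.71 = 156.51 million, so u = 5.71/156.51 = 3.65%.
After the first change, unemployed falls and employed rises by 1.76; labor force unchanged → E = 152.56, U = 3.95, labor force = 156.51 million.
After the second change, unemployed and labor force both rise by 4.11 → E = 152.56, U = 8.06, labor force = 160.62 million.
New unemployment rate = 8.06 / 160.62 = 5.02%.
Change = 5.02% − 3.65% = +1.37 percentage points.

The unemployment rate changes by +1.37 percentage points.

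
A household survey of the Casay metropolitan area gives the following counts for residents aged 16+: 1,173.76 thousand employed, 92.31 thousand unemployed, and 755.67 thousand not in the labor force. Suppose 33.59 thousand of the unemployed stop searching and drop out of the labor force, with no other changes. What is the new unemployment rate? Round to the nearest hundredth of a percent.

New unemployment rate ≈ 4.76%.

Initially, labor force = 1,173.76 + 92.31 = 1,266.07 thousand, so u = 92.31/1,266.07 = 7.29%.
After the change, unemployed and labor force both fall by 33.59 → E = 1,173.76, U = 58.72, labor force = 1,232.48 thousand.
New unemployment rate = 58.72 / 1,232.48 = 4.76%.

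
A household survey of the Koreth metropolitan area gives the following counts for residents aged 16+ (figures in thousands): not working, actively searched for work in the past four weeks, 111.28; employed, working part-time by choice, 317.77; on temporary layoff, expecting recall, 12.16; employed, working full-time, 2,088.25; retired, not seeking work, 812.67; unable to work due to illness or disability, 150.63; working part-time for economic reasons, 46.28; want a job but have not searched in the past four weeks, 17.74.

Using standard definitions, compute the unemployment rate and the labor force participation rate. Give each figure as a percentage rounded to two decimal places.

Employed = 317.77 + 2,088.25 + 46.28 = 2,452.30 thousand (anyone who worked, including part-time for economic reasons, counts as employed).
Unemployed = 111.28 + 12.16 = 123.44 thousand (jobless and actively searching, or on temporary layoff).
Labor force = 2,452.30 + 123.44 = 2,575.74 thousand.
Not in labor force = 812.67 + 150.63 + 17.74 = 981.04 thousand (those not working and not actively searching are outside the labor force — including those who want a job but have given up searching).
Civilian working-age population = 2,575.74 + 981.04 = 3,556.78 thousand.
Unemployment rate = 123.44 / 2,575.74 = 4.79%.
Labor force participation rate = 2,575.74 / 3,556.78 = 72.42%.

Unemployment rate ≈ 4.79%; labor force participation rate ≈ 72.42%.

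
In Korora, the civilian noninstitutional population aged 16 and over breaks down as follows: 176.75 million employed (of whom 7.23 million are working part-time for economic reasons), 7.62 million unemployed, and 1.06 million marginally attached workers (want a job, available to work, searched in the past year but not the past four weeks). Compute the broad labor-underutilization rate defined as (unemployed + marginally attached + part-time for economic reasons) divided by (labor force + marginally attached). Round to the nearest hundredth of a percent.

Broad underutilization rate ≈ 8.58%.

Labor force = 176.75 + 7.62 = 184.37 million.
Numerator = 7.62 + 1.06 + 7.23 = 15.91 million.
Denominator = 184.37 + 1.06 = 185.43 million.
Broad rate = 15.91 / 185.43 = 8.58%.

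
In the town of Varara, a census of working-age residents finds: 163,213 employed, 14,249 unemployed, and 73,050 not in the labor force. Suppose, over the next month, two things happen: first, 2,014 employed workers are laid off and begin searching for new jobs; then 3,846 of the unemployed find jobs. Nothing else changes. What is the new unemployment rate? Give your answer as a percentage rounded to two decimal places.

New unemployment rate ≈ 7.00%.

Initially, labor force = 163,213 + 14,249 = 177,462, so u = 14,249/177,462 = 8.03%.
After the first change, employed falls and unemployed rises by 2,014; labor force unchanged → E = 161,199, U = 16,263, labor force = 177,462.
After the second change, unemployed falls and employed rises by 3,846; labor force unchanged → E = 165,045, U = 12,417, labor force = 177,462.
New unemployment rate = 12,417 / 177,462 = 7.00%.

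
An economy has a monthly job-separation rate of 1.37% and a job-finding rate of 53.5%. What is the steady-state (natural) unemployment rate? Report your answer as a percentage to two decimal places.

At steady state the flows balance: s·E = f·U, so U/(E+U) = s/(s+f).
u* = 1.37 / (1.37 + 53.5) = 1.37 / 54.87 = 2.50%.

Steady-state unemployment rate ≈ 2.50%.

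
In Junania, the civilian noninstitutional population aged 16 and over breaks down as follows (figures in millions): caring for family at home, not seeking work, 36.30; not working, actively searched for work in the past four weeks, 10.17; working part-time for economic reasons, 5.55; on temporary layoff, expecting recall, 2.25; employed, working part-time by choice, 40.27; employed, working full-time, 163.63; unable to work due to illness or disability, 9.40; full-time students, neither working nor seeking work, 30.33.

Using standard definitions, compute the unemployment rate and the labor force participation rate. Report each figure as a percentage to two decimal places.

Employed = 5.55 + 40.27 + 163.63 = 209.45 million (anyone who worked, including part-time for economic reasons, counts as employed).
Unemployed = 10.17 + 2.25 = 12.42 million (jobless and actively searching, or on temporary layoff).
Labor force = 209.45 + 12.42 = 221.87 million.
Not in labor force = 36.30 + 9.40 + 30.33 = 76.03 million (those not working and not actively searching are outside the labor force).
Civilian working-age population = 221.87 + 76.03 = 297.90 million.
Unemployment rate = 12.42 / 221.87 = 5.60%.
Labor force participation rate = 221.87 / 297.90 = 74.48%.

Unemployment rate ≈ 5.60%; labor force participation rate ≈ 74.48%.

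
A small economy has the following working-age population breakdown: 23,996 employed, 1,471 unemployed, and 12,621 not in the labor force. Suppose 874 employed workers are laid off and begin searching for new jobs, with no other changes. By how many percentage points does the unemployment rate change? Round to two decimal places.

The unemployment rate changes by +3.43 percentage points.

Initially, labor force = 23,996 + 1,471 = 25,467, so u = 1,471/25,467 = 5.78%.
After the change, employed falls and unemployed rises by 874; labor force unchanged → E = 23,122, U = 2,345, labor force = 25,467.
New unemployment rate = 2,345 / 25,467 = 9.21%.
Change = 9.21% − 5.78% = +3.43 percentage points.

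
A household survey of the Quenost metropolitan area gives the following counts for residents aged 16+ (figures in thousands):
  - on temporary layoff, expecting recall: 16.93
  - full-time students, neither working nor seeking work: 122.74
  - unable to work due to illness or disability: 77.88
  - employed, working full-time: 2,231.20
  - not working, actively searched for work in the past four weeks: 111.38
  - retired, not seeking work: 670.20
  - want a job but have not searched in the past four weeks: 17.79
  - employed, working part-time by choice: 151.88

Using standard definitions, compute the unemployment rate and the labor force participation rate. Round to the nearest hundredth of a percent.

Unemployment rate ≈ 5.11%; labor force participation rate ≈ 73.86%.

Employed = 2,231.20 + 151.88 = 2,383.08 thousand.
Unemployed = 16.93 + 111.38 = 128.31 thousand (jobless and actively searching, or on temporary layoff).
Labor force = 2,383.08 + 128.31 = 2,511.39 thousand.
Not in labor force = 122.74 + 77.88 + 670.20 + 17.79 = 888.61 thousand (those not working and not actively searching are outside the labor force — including those who want a job but have given up searching).
Civilian working-age population = 2,511.39 + 888.61 = 3,400.00 thousand.
Unemployment rate = 128.31 / 2,511.39 = 5.11%.
Labor force participation rate = 2,511.39 / 3,400.00 = 73.86%.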